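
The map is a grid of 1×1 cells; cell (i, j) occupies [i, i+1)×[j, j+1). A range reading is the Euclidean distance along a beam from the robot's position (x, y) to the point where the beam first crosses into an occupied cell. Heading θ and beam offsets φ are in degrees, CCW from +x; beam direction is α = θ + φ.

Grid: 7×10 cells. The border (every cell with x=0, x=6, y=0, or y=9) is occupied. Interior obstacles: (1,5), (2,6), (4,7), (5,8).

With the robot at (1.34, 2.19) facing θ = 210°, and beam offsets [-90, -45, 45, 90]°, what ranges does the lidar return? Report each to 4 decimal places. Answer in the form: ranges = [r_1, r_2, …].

beam 1: φ=-90°, α=120°
  dir = (cos 120°, sin 120°) = (-0.5000, 0.8660); from cell (1,2)
  next x-line at t=0.6800, next y-line at t=0.9353; Δt_x=2.0000, Δt_y=1.1547
    x: enter (0,2) at t=0.6800 ← occupied
  → r_1 = 0.6800
beam 2: φ=-45°, α=165°
  dir = (cos 165°, sin 165°) = (-0.9659, 0.2588); from cell (1,2)
  next x-line at t=0.3520, next y-line at t=3.1296; Δt_x=1.0353, Δt_y=3.8637
    x: enter (0,2) at t=0.3520 ← occupied
  → r_2 = 0.3520
beam 3: φ=45°, α=255°
  dir = (cos 255°, sin 255°) = (-0.2588, -0.9659); from cell (1,2)
  next x-line at t=1.3137, next y-line at t=0.1967; Δt_x=3.8637, Δt_y=1.0353
    y: enter (1,1) at t=0.1967
    y: enter (1,0) at t=1.2320 ← occupied
  → r_3 = 1.2320
beam 4: φ=90°, α=300°
  dir = (cos 300°, sin 300°) = (0.5000, -0.8660); from cell (1,2)
  next x-line at t=1.3200, next y-line at t=0.2194; Δt_x=2.0000, Δt_y=1.1547
    y: enter (1,1) at t=0.2194
    x: enter (2,1) at t=1.3200
    y: enter (2,0) at t=1.3741 ← occupied
  → r_4 = 1.3741

ranges = [0.6800, 0.3520, 1.2320, 1.3741]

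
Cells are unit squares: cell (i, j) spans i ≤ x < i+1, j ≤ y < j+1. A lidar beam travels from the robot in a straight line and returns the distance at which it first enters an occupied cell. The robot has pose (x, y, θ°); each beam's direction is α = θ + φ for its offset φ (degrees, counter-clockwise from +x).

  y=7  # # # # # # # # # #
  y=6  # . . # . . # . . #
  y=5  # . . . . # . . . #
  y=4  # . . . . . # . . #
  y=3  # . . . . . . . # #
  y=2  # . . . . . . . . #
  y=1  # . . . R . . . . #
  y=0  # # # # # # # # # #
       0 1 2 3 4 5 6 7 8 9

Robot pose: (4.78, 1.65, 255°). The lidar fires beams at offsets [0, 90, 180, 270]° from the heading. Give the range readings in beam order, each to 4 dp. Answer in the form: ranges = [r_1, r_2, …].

ranges = [0.6729, 2.5114, 3.4682, 3.9133]

beam 1: φ=0°, α=255°
  cosα=-0.2588 sinα=-0.9659 | (4,1) | tMaxX 3.0137 tMaxY 0.6729 | tΔX 3.8637 tΔY 1.0353
    t=0.6729 [y] (4,0) — stop
  → r_1 = 0.6729
beam 2: φ=90°, α=345°
  cosα=0.9659 sinα=-0.2588 | (4,1) | tMaxX 0.2278 tMaxY 2.5114 | tΔX 1.0353 tΔY 3.8637
    t=0.2278 [x] (5,1)
    t=1.2630 [x] (6,1)
    t=2.2983 [x] (7,1)
    t=2.5114 [y] (7,0) — stop
  → r_2 = 2.5114
beam 3: φ=180°, α=75°
  cosα=0.2588 sinα=0.9659 | (4,1) | tMaxX 0.8500 tMaxY 0.3623 | tΔX 3.8637 tΔY 1.0353
    t=0.3623 [y] (4,2)
    t=0.8500 [x] (5,2)
    t=1.3976 [y] (5,3)
    t=2.4329 [y] (5,4)
    t=3.4682 [y] (5,5) — stop
  → r_3 = 3.4682
beam 4: φ=270°, α=165°
  cosα=-0.9659 sinα=0.2588 | (4,1) | tMaxX 0.8075 tMaxY 1.3523 | tΔX 1.0353 tΔY 3.8637
    t=0.8075 [x] (3,1)
    t=1.3523 [y] (3,2)
    t=1.8428 [x] (2,2)
    t=2.8781 [x] (1,2)
    t=3.9133 [x] (0,2) — stop
  → r_4 = 3.9133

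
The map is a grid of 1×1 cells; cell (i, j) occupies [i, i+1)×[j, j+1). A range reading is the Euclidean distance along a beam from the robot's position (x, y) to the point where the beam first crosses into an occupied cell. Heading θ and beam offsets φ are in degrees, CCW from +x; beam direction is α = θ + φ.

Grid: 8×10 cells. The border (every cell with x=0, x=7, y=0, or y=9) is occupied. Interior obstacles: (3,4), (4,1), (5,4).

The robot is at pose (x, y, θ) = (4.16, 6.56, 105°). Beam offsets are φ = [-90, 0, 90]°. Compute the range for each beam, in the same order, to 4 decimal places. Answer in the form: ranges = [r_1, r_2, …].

ranges = [2.9402, 2.5261, 3.2715]

beam 1: φ=-90°, α=15°
  dir = (cos 15°, sin 15°) = (0.9659, 0.2588); from cell (4,6)
  next x-line at t=0.8696, next y-line at t=1.7000; Δt_x=1.0353, Δt_y=3.8637
    x: enter (5,6) at t=0.8696
    y: enter (5,7) at t=1.7000
    x: enter (6,7) at t=1.9049
    x: enter (7,7) at t=2.9402 ← occupied
  → r_1 = 2.9402
beam 2: φ=0°, α=105°
  dir = (cos 105°, sin 105°) = (-0.2588, 0.9659); from cell (4,6)
  next x-line at t=0.6182, next y-line at t=0.4555; Δt_x=3.8637, Δt_y=1.0353
    y: enter (4,7) at t=0.4555
    x: enter (3,7) at t=0.6182
    y: enter (3,8) at t=1.4908
    y: enter (3,9) at t=2.5261 ← occupied
  → r_2 = 2.5261
beam 3: φ=90°, α=195°
  dir = (cos 195°, sin 195°) = (-0.9659, -0.2588); from cell (4,6)
  next x-line at t=0.1656, next y-line at t=2.1637; Δt_x=1.0353, Δt_y=3.8637
    x: enter (3,6) at t=0.1656
    x: enter (2,6) at t=1.2009
    y: enter (2,5) at t=2.1637
    x: enter (1,5) at t=2.2362
    x: enter (0,5) at t=3.2715 ← occupied
  → r_3 = 3.2715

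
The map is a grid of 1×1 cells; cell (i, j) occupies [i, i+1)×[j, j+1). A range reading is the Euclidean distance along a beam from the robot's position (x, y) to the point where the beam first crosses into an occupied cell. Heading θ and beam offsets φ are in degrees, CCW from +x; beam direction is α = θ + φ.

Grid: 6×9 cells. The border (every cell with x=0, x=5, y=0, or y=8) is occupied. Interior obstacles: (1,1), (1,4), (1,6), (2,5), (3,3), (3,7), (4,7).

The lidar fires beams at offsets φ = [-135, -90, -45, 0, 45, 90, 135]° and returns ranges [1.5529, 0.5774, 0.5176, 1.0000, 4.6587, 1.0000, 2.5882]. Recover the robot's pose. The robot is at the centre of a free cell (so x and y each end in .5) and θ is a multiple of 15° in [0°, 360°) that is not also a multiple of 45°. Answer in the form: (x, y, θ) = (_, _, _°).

The pose lattice has 21·16 = 336 candidates. Test each by forward raycasting.
  (4.5, 6.5, 195°): beam 1 = 0.5774 ≠ 1.5529 ✗
  (4.5, 3.5, 60°): beam 1 = 1.9319 ≠ 1.5529 ✗
  (2.5, 1.5, 60°): beam 1 = 0.5176 ≠ 1.5529 ✗
  (3.5, 5.5, 15°): beam 1 = 4.0415 ≠ 1.5529 ✗
  …
  (4.5, 2.5, 60°): r_1=1.5529, r_2=0.5774, r_3=0.5176, r_4=1.0000, r_5=4.6587, r_6=1.0000, r_7=2.5882 — all match ✓
No second candidate reproduces the full scan.

(x, y, θ) = (4.5, 2.5, 60°)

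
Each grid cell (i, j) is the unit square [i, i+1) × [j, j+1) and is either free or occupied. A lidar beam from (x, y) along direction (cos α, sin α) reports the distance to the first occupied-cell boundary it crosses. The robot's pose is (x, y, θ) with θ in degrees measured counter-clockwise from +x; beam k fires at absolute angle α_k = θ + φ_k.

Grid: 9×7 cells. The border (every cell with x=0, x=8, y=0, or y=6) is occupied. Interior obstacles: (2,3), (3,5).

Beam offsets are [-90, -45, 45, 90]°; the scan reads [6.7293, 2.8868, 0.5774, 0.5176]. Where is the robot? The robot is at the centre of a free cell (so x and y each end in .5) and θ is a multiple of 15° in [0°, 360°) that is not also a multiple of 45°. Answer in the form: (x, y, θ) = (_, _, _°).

Enumerate (i+0.5, j+0.5, θ) over the 33 free cells and 16 admissible headings. For each, cast all 4 beams and compare to the given ranges.
  (2.5, 5.5, 150°): beam 1 = 0.5774 ≠ 6.7293 ✗
  (1.5, 1.5, 165°): beam 1 = 1.9319 ≠ 6.7293 ✗
  (3.5, 4.5, 345°): beam 1 = 3.6235 ≠ 6.7293 ✗
  …
  (7.5, 3.5, 285°): r_1=6.7293, r_2=2.8868, r_3=0.5774, r_4=0.5176 — all match ✓
Only this pose fits every beam.

(x, y, θ) = (7.5, 3.5, 285°)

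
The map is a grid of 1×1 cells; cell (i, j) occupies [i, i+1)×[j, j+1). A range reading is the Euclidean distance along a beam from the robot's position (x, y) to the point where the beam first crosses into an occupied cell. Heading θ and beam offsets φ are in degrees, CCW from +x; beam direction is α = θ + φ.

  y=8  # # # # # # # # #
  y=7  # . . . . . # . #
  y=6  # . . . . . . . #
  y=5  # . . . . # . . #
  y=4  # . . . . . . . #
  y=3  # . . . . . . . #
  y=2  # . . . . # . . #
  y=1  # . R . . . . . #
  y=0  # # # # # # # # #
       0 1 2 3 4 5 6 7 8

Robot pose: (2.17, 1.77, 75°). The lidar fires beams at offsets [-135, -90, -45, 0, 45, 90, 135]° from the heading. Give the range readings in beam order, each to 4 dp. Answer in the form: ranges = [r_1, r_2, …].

beam 1: φ=-135°, α=300°
  cosα=0.5000 sinα=-0.8660 | (2,1) | tMaxX 1.6600 tMaxY 0.8891 | tΔX 2.0000 tΔY 1.1547
    t=0.8891 [y] (2,0) — stop
  → r_1 = 0.8891
beam 2: φ=-90°, α=345°
  cosα=0.9659 sinα=-0.2588 | (2,1) | tMaxX 0.8593 tMaxY 2.9751 | tΔX 1.0353 tΔY 3.8637
    t=0.8593 [x] (3,1)
    t=1.8946 [x] (4,1)
    t=2.9298 [x] (5,1)
    t=2.9751 [y] (5,0) — stop
  → r_2 = 2.9751
beam 3: φ=-45°, α=30°
  cosα=0.8660 sinα=0.5000 | (2,1) | tMaxX 0.9584 tMaxY 0.4600 | tΔX 1.1547 tΔY 2.0000
    t=0.4600 [y] (2,2)
    t=0.9584 [x] (3,2)
    t=2.1131 [x] (4,2)
    t=2.4600 [y] (4,3)
    t=3.2678 [x] (5,3)
    t=4.4225 [x] (6,3)
    t=4.4600 [y] (6,4)
    t=5.5772 [x] (7,4)
    t=6.4600 [y] (7,5)
    t=6.7319 [x] (8,5) — stop
  → r_3 = 6.7319
beam 4: φ=0°, α=75°
  cosα=0.2588 sinα=0.9659 | (2,1) | tMaxX 3.2069 tMaxY 0.2381 | tΔX 3.8637 tΔY 1.0353
    t=0.2381 [y] (2,2)
    t=1.2734 [y] (2,3)
    t=2.3087 [y] (2,4)
    t=3.2069 [x] (3,4)
    t=3.3439 [y] (3,5)
    t=4.3792 [y] (3,6)
    t=5.4145 [y] (3,7)
    t=6.4498 [y] (3,8) — stop
  → r_4 = 6.4498
beam 5: φ=45°, α=120°
  cosα=-0.5000 sinα=0.8660 | (2,1) | tMaxX 0.3400 tMaxY 0.2656 | tΔX 2.0000 tΔY 1.1547
    t=0.2656 [y] (2,2)
    t=0.3400 [x] (1,2)
    t=1.4203 [y] (1,3)
    t=2.3400 [x] (0,3) — stop
  → r_5 = 2.3400
beam 6: φ=90°, α=165°
  cosα=-0.9659 sinα=0.2588 | (2,1) | tMaxX 0.1760 tMaxY 0.8887 | tΔX 1.0353 tΔY 3.8637
    t=0.1760 [x] (1,1)
    t=0.8887 [y] (1,2)
    t=1.2113 [x] (0,2) — stop
  → r_6 = 1.2113
beam 7: φ=135°, α=210°
  cosα=-0.8660 sinα=-0.5000 | (2,1) | tMaxX 0.1963 tMaxY 1.5400 | tΔX 1.1547 tΔY 2.0000
    t=0.1963 [x] (1,1)
    t=1.3510 [x] (0,1) — stop
  → r_7 = 1.3510

ranges = [0.8891, 2.9751, 6.7319, 6.4498, 2.3400, 1.2113, 1.3510]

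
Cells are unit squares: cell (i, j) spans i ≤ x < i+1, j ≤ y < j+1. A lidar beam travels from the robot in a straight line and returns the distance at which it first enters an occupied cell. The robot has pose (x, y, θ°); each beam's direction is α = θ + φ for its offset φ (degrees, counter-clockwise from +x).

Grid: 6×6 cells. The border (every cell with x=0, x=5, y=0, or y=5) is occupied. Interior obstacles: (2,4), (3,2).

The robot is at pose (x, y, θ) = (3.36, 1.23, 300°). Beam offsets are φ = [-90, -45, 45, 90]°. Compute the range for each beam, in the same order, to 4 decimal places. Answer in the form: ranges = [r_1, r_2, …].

beam 1: φ=-90°, α=210°
  cosα=-0.8660 sinα=-0.5000 | (3,1) | tMaxX 0.4157 tMaxY 0.4600 | tΔX 1.1547 tΔY 2.0000
    t=0.4157 [x] (2,1)
    t=0.4600 [y] (2,0) — stop
  → r_1 = 0.4600
beam 2: φ=-45°, α=255°
  cosα=-0.2588 sinα=-0.9659 | (3,1) | tMaxX 1.3909 tMaxY 0.2381 | tΔX 3.8637 tΔY 1.0353
    t=0.2381 [y] (3,0) — stop
  → r_2 = 0.2381
beam 3: φ=45°, α=345°
  cosα=0.9659 sinα=-0.2588 | (3,1) | tMaxX 0.6626 tMaxY 0.8887 | tΔX 1.0353 tΔY 3.8637
    t=0.6626 [x] (4,1)
    t=0.8887 [y] (4,0) — stop
  → r_3 = 0.8887
beam 4: φ=90°, α=30°
  cosα=0.8660 sinα=0.5000 | (3,1) | tMaxX 0.7390 tMaxY 1.5400 | tΔX 1.1547 tΔY 2.0000
    t=0.7390 [x] (4,1)
    t=1.5400 [y] (4,2)
    t=1.8937 [x] (5,2) — stop
  → r_4 = 1.8937

ranges = [0.4600, 0.2381, 0.8887, 1.8937]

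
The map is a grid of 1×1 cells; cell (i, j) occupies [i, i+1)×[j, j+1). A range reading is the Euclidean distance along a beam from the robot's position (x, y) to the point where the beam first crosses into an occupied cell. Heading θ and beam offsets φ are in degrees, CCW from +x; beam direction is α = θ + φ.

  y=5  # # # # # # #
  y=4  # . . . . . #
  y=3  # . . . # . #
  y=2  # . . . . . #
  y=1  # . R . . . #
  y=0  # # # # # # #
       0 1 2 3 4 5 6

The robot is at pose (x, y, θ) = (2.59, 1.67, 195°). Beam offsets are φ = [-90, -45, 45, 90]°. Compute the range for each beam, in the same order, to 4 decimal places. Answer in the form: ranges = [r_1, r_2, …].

beam 1: φ=-90°, α=105°
  cosα=-0.2588 sinα=0.9659 | (2,1) | tMaxX 2.2796 tMaxY 0.3416 | tΔX 3.8637 tΔY 1.0353
    t=0.3416 [y] (2,2)
    t=1.3769 [y] (2,3)
    t=2.2796 [x] (1,3)
    t=2.4122 [y] (1,4)
    t=3.4475 [y] (1,5) — stop
  → r_1 = 3.4475
beam 2: φ=-45°, α=150°
  cosα=-0.8660 sinα=0.5000 | (2,1) | tMaxX 0.6813 tMaxY 0.6600 | tΔX 1.1547 tΔY 2.0000
    t=0.6600 [y] (2,2)
    t=0.6813 [x] (1,2)
    t=1.8360 [x] (0,2) — stop
  → r_2 = 1.8360
beam 3: φ=45°, α=240°
  cosα=-0.5000 sinα=-0.8660 | (2,1) | tMaxX 1.1800 tMaxY 0.7736 | tΔX 2.0000 tΔY 1.1547
    t=0.7736 [y] (2,0) — stop
  → r_3 = 0.7736
beam 4: φ=90°, α=285°
  cosα=0.2588 sinα=-0.9659 | (2,1) | tMaxX 1.5841 tMaxY 0.6936 | tΔX 3.8637 tΔY 1.0353
    t=0.6936 [y] (2,0) — stop
  → r_4 = 0.6936

ranges = [3.4475, 1.8360, 0.7736, 0.6936]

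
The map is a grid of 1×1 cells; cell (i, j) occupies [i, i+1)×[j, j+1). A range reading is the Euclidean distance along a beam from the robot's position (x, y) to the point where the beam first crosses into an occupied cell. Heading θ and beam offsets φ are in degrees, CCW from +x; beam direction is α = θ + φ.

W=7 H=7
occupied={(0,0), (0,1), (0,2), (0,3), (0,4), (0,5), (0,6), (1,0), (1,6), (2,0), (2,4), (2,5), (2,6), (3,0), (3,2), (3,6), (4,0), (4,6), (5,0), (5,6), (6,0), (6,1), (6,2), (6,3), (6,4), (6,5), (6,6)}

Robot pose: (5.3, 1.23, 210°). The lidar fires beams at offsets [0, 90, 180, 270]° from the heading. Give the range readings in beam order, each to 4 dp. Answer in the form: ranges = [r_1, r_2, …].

beam 1: φ=0°, α=210°
  direction (-0.8660, -0.5000); cell (5,1); t to first gridline: x 0.3464, y 0.4600 (then +1.1547 / +2.0000)
    (4,1) via x @ 0.3464
    (4,0) via y @ 0.4600  # hit
  → r_1 = 0.4600
beam 2: φ=90°, α=300°
  direction (0.5000, -0.8660); cell (5,1); t to first gridline: x 1.4000, y 0.2656 (then +2.0000 / +1.1547)
    (5,0) via y @ 0.2656  # hit
  → r_2 = 0.2656
beam 3: φ=180°, α=30°
  direction (0.8660, 0.5000); cell (5,1); t to first gridline: x 0.8083, y 1.5400 (then +1.1547 / +2.0000)
    (6,1) via x @ 0.8083  # hit
  → r_3 = 0.8083
beam 4: φ=270°, α=120°
  direction (-0.5000, 0.8660); cell (5,1); t to first gridline: x 0.6000, y 0.8891 (then +2.0000 / +1.1547)
    (4,1) via x @ 0.6000
    (4,2) via y @ 0.8891
    (4,3) via y @ 2.0438
    (3,3) via x @ 2.6000
    (3,4) via y @ 3.1985
    (3,5) via y @ 4.3532
    (2,5) via x @ 4.6000  # hit
  → r_4 = 4.6000

ranges = [0.4600, 0.2656, 0.8083, 4.6000]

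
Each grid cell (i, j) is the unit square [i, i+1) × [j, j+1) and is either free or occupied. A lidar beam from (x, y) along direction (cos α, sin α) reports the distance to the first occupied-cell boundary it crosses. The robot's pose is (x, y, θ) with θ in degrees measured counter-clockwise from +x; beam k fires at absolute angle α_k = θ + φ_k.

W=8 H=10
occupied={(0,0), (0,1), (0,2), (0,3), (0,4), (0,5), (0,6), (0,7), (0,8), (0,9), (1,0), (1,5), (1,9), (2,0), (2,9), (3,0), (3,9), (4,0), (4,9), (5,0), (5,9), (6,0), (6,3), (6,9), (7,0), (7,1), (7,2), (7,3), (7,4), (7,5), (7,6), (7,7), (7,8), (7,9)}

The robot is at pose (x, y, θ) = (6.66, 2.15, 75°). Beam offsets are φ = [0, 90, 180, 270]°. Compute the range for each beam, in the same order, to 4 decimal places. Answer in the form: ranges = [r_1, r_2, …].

beam 1: φ=0°, α=75°
  cosα=0.2588 sinα=0.9659 | (6,2) | tMaxX 1.3137 tMaxY 0.8800 | tΔX 3.8637 tΔY 1.0353
    t=0.8800 [y] (6,3) — stop
  → r_1 = 0.8800
beam 2: φ=90°, α=165°
  cosα=-0.9659 sinα=0.2588 | (6,2) | tMaxX 0.6833 tMaxY 3.2841 | tΔX 1.0353 tΔY 3.8637
    t=0.6833 [x] (5,2)
    t=1.7186 [x] (4,2)
    t=2.7538 [x] (3,2)
    t=3.2841 [y] (3,3)
    t=3.7891 [x] (2,3)
    t=4.8244 [x] (1,3)
    t=5.8597 [x] (0,3) — stop
  → r_2 = 5.8597
beam 3: φ=180°, α=255°
  cosα=-0.2588 sinα=-0.9659 | (6,2) | tMaxX 2.5500 tMaxY 0.1553 | tΔX 3.8637 tΔY 1.0353
    t=0.1553 [y] (6,1)
    t=1.1906 [y] (6,0) — stop
  → r_3 = 1.1906
beam 4: φ=270°, α=345°
  cosα=0.9659 sinα=-0.2588 | (6,2) | tMaxX 0.3520 tMaxY 0.5796 | tΔX 1.0353 tΔY 3.8637
    t=0.3520 [x] (7,2) — stop
  → r_4 = 0.3520

ranges = [0.8800, 5.8597, 1.1906, 0.3520]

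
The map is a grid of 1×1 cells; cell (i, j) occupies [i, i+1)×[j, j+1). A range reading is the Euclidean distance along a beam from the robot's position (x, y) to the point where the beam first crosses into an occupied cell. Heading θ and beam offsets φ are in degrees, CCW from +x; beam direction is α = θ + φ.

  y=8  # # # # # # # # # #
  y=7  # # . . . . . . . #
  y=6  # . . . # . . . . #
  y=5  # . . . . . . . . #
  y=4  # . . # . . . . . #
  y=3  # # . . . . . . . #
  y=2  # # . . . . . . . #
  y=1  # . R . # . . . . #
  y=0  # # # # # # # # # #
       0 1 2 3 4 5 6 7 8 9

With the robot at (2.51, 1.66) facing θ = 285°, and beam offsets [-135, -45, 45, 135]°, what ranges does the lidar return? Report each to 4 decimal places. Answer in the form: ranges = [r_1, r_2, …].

ranges = [0.6800, 0.7621, 1.3200, 2.7020]

beam 1: φ=-135°, α=150°
  dir = (cos 150°, sin 150°) = (-0.8660, 0.5000); from cell (2,1)
  next x-line at t=0.5889, next y-line at t=0.6800; Δt_x=1.1547, Δt_y=2.0000
    x: enter (1,1) at t=0.5889
    y: enter (1,2) at t=0.6800 ← occupied
  → r_1 = 0.6800
beam 2: φ=-45°, α=240°
  dir = (cos 240°, sin 240°) = (-0.5000, -0.8660); from cell (2,1)
  next x-line at t=1.0200, next y-line at t=0.7621; Δt_x=2.0000, Δt_y=1.1547
    y: enter (2,0) at t=0.7621 ← occupied
  → r_2 = 0.7621
beam 3: φ=45°, α=330°
  dir = (cos 330°, sin 330°) = (0.8660, -0.5000); from cell (2,1)
  next x-line at t=0.5658, next y-line at t=1.3200; Δt_x=1.1547, Δt_y=2.0000
    x: enter (3,1) at t=0.5658
    y: enter (3,0) at t=1.3200 ← occupied
  → r_3 = 1.3200
beam 4: φ=135°, α=60°
  dir = (cos 60°, sin 60°) = (0.5000, 0.8660); from cell (2,1)
  next x-line at t=0.9800, next y-line at t=0.3926; Δt_x=2.0000, Δt_y=1.1547
    y: enter (2,2) at t=0.3926
    x: enter (3,2) at t=0.9800
    y: enter (3,3) at t=1.5473
    y: enter (3,4) at t=2.7020 ← occupied
  → r_4 = 2.7020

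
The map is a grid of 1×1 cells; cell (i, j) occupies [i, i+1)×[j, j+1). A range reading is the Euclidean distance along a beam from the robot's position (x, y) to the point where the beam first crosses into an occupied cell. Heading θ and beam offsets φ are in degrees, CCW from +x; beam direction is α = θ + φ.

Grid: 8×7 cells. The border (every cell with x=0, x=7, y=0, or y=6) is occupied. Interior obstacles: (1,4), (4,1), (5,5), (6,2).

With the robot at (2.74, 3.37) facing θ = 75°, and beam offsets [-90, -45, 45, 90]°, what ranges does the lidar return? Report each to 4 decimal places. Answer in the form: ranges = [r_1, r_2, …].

ranges = [3.3750, 3.2600, 1.4800, 1.8014]

beam 1: φ=-90°, α=345°
  d=(0.9659,-0.2588)  start (2,3)  tX=0.2692 tY=1.4296  stride 1/|dx|=1.0353 1/|dy|=3.8637
    cross x-line → (3,3), t=0.2692
    cross x-line → (4,3), t=1.3044
    cross y-line → (4,2), t=1.4296
    cross x-line → (5,2), t=2.3397
    cross x-line → (6,2), t=3.3750 (wall)
  → r_1 = 3.3750
beam 2: φ=-45°, α=30°
  d=(0.8660,0.5000)  start (2,3)  tX=0.3002 tY=1.2600  stride 1/|dx|=1.1547 1/|dy|=2.0000
    cross x-line → (3,3), t=0.3002
    cross y-line → (3,4), t=1.2600
    cross x-line → (4,4), t=1.4549
    cross x-line → (5,4), t=2.6096
    cross y-line → (5,5), t=3.2600 (wall)
  → r_2 = 3.2600
beam 3: φ=45°, α=120°
  d=(-0.5000,0.8660)  start (2,3)  tX=1.4800 tY=0.7275  stride 1/|dx|=2.0000 1/|dy|=1.1547
    cross y-line → (2,4), t=0.7275
    cross x-line → (1,4), t=1.4800 (wall)
  → r_3 = 1.4800
beam 4: φ=90°, α=165°
  d=(-0.9659,0.2588)  start (2,3)  tX=0.7661 tY=2.4341  stride 1/|dx|=1.0353 1/|dy|=3.8637
    cross x-line → (1,3), t=0.7661
    cross x-line → (0,3), t=1.8014 (wall)
  → r_4 = 1.8014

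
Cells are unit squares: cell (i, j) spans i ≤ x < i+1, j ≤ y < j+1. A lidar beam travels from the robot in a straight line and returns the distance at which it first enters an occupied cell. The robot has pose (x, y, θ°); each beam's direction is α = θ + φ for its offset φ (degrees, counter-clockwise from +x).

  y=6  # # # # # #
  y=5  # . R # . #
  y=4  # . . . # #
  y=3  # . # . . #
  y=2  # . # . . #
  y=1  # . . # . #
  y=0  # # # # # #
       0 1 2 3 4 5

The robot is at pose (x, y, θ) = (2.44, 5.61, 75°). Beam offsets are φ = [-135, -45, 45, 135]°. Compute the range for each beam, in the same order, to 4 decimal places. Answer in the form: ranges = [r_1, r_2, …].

ranges = [5.1200, 0.6466, 0.4503, 1.6628]

beam 1: φ=-135°, α=300°
  d=(0.5000,-0.8660)  start (2,5)  tX=1.1200 tY=0.7044  stride 1/|dx|=2.0000 1/|dy|=1.1547
    cross y-line → (2,4), t=0.7044
    cross x-line → (3,4), t=1.1200
    cross y-line → (3,3), t=1.8591
    cross y-line → (3,2), t=3.0138
    cross x-line → (4,2), t=3.1200
    cross y-line → (4,1), t=4.1685
    cross x-line → (5,1), t=5.1200 (wall)
  → r_1 = 5.1200
beam 2: φ=-45°, α=30°
  d=(0.8660,0.5000)  start (2,5)  tX=0.6466 tY=0.7800  stride 1/|dx|=1.1547 1/|dy|=2.0000
    cross x-line → (3,5), t=0.6466 (wall)
  → r_2 = 0.6466
beam 3: φ=45°, α=120°
  d=(-0.5000,0.8660)  start (2,5)  tX=0.8800 tY=0.4503  stride 1/|dx|=2.0000 1/|dy|=1.1547
    cross y-line → (2,6), t=0.4503 (wall)
  → r_3 = 0.4503
beam 4: φ=135°, α=210°
  d=(-0.8660,-0.5000)  start (2,5)  tX=0.5081 tY=1.2200  stride 1/|dx|=1.1547 1/|dy|=2.0000
    cross x-line → (1,5), t=0.5081
    cross y-line → (1,4), t=1.2200
    cross x-line → (0,4), t=1.6628 (wall)
  → r_4 = 1.6628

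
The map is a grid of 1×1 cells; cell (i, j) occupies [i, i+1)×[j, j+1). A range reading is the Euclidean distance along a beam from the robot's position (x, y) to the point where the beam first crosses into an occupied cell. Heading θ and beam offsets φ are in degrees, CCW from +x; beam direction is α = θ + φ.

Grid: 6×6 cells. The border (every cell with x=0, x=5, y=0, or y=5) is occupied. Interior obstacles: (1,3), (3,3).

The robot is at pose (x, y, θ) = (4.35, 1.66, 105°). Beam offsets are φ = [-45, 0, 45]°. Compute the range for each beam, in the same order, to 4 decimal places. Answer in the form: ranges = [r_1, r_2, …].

ranges = [1.3000, 1.3873, 2.7135]

beam 1: φ=-45°, α=60°
  direction (0.5000, 0.8660); cell (4,1); t to first gridline: x 1.3000, y 0.3926 (then +2.0000 / +1.1547)
    (4,2) via y @ 0.3926
    (5,2) via x @ 1.3000  # hit
  → r_1 = 1.3000
beam 2: φ=0°, α=105°
  direction (-0.2588, 0.9659); cell (4,1); t to first gridline: x 1.3523, y 0.3520 (then +3.8637 / +1.0353)
    (4,2) via y @ 0.3520
    (3,2) via x @ 1.3523
    (3,3) via y @ 1.3873  # hit
  → r_2 = 1.3873
beam 3: φ=45°, α=150°
  direction (-0.8660, 0.5000); cell (4,1); t to first gridline: x 0.4041, y 0.6800 (then +1.1547 / +2.0000)
    (3,1) via x @ 0.4041
    (3,2) via y @ 0.6800
    (2,2) via x @ 1.5588
    (2,3) via y @ 2.6800
    (1,3) via x @ 2.7135  # hit
  → r_3 = 2.7135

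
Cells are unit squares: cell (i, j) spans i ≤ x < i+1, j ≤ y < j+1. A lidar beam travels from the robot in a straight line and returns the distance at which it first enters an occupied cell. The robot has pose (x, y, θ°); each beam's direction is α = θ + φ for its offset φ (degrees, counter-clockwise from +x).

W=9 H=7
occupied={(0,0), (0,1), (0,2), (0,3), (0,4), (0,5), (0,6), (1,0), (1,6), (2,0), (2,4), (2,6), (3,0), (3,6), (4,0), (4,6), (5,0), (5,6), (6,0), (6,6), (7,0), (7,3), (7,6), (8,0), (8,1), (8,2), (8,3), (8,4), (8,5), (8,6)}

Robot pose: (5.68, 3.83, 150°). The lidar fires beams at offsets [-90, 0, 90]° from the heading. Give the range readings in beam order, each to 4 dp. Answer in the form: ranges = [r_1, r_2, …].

ranges = [2.5057, 4.3400, 3.2678]

beam 1: φ=-90°, α=60°
  dir = (cos 60°, sin 60°) = (0.5000, 0.8660); from cell (5,3)
  next x-line at t=0.6400, next y-line at t=0.1963; Δt_x=2.0000, Δt_y=1.1547
    y: enter (5,4) at t=0.1963
    x: enter (6,4) at t=0.6400
    y: enter (6,5) at t=1.3510
    y: enter (6,6) at t=2.5057 ← occupied
  → r_1 = 2.5057
beam 2: φ=0°, α=150°
  dir = (cos 150°, sin 150°) = (-0.8660, 0.5000); from cell (5,3)
  next x-line at t=0.7852, next y-line at t=0.3400; Δt_x=1.1547, Δt_y=2.0000
    y: enter (5,4) at t=0.3400
    x: enter (4,4) at t=0.7852
    x: enter (3,4) at t=1.9399
    y: enter (3,5) at t=2.3400
    x: enter (2,5) at t=3.0946
    x: enter (1,5) at t=4.2493
    y: enter (1,6) at t=4.3400 ← occupied
  → r_2 = 4.3400
beam 3: φ=90°, α=240°
  dir = (cos 240°, sin 240°) = (-0.5000, -0.8660); from cell (5,3)
  next x-line at t=1.3600, next y-line at t=0.9584; Δt_x=2.0000, Δt_y=1.1547
    y: enter (5,2) at t=0.9584
    x: enter (4,2) at t=1.3600
    y: enter (4,1) at t=2.1131
    y: enter (4,0) at t=3.2678 ← occupied
  → r_3 = 3.2678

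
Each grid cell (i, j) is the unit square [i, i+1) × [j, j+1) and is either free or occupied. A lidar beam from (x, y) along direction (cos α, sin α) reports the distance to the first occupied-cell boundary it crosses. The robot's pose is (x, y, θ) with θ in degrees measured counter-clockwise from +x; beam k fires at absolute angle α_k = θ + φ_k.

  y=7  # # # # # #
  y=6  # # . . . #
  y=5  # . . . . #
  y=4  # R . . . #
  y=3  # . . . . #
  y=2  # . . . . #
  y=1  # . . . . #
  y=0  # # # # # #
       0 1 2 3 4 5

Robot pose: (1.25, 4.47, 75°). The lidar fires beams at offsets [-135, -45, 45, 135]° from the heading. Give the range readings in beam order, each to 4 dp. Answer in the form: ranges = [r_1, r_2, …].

beam 1: φ=-135°, α=300°
  cosα=0.5000 sinα=-0.8660 | (1,4) | tMaxX 1.5000 tMaxY 0.5427 | tΔX 2.0000 tΔY 1.1547
    t=0.5427 [y] (1,3)
    t=1.5000 [x] (2,3)
    t=1.6974 [y] (2,2)
    t=2.8521 [y] (2,1)
    t=3.5000 [x] (3,1)
    t=4.0068 [y] (3,0) — stop
  → r_1 = 4.0068
beam 2: φ=-45°, α=30°
  cosα=0.8660 sinα=0.5000 | (1,4) | tMaxX 0.8660 tMaxY 1.0600 | tΔX 1.1547 tΔY 2.0000
    t=0.8660 [x] (2,4)
    t=1.0600 [y] (2,5)
    t=2.0207 [x] (3,5)
    t=3.0600 [y] (3,6)
    t=3.1754 [x] (4,6)
    t=4.3301 [x] (5,6) — stop
  → r_2 = 4.3301
beam 3: φ=45°, α=120°
  cosα=-0.5000 sinα=0.8660 | (1,4) | tMaxX 0.5000 tMaxY 0.6120 | tΔX 2.0000 tΔY 1.1547
    t=0.5000 [x] (0,4) — stop
  → r_3 = 0.5000
beam 4: φ=135°, α=210°
  cosα=-0.8660 sinα=-0.5000 | (1,4) | tMaxX 0.2887 tMaxY 0.9400 | tΔX 1.1547 tΔY 2.0000
    t=0.2887 [x] (0,4) — stop
  → r_4 = 0.2887

ranges = [4.0068, 4.3301, 0.5000, 0.2887]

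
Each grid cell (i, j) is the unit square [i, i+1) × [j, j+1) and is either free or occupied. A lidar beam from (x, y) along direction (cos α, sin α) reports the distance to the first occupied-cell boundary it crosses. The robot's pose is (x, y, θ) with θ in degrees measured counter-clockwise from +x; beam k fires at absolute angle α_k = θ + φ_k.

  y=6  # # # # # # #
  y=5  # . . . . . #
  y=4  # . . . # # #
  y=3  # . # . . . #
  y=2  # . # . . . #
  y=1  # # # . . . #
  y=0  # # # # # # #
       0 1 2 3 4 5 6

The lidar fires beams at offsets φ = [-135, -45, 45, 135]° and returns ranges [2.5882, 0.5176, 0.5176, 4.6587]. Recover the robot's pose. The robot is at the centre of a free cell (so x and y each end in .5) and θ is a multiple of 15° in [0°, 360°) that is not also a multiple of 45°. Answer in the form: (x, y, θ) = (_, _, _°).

The pose lattice has 19·16 = 304 candidates. Test each by forward raycasting.
  (3.5, 4.5, 30°): beam 1 = 1.9319 ≠ 2.5882 ✗
  (5.5, 1.5, 210°): beam 1 = 1.9319 ≠ 2.5882 ✗
  (2.5, 5.5, 150°): beam 1 = 1.9319 ≠ 2.5882 ✗
  …
  (5.5, 3.5, 30°): r_1=2.5882, r_2=0.5176, r_3=0.5176, r_4=4.6587 — all match ✓
Unique over the lattice → pose = (5.5, 3.5, 30°).

(x, y, θ) = (5.5, 3.5, 30°)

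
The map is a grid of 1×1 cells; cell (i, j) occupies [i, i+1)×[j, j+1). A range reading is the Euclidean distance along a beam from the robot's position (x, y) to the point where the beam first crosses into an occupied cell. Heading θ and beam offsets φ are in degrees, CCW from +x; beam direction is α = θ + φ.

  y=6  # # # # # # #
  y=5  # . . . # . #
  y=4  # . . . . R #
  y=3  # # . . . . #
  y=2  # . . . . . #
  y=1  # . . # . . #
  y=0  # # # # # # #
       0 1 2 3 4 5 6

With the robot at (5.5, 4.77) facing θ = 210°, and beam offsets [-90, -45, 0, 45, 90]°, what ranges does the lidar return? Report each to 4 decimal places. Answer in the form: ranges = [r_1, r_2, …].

ranges = [1.0000, 0.8887, 5.1962, 3.9030, 1.0000]

beam 1: φ=-90°, α=120°
  cosα=-0.5000 sinα=0.8660 | (5,4) | tMaxX 1.0000 tMaxY 0.2656 | tΔX 2.0000 tΔY 1.1547
    t=0.2656 [y] (5,5)
    t=1.0000 [x] (4,5) — stop
  → r_1 = 1.0000
beam 2: φ=-45°, α=165°
  cosα=-0.9659 sinα=0.2588 | (5,4) | tMaxX 0.5176 tMaxY 0.8887 | tΔX 1.0353 tΔY 3.8637
    t=0.5176 [x] (4,4)
    t=0.8887 [y] (4,5) — stop
  → r_2 = 0.8887
beam 3: φ=0°, α=210°
  cosα=-0.8660 sinα=-0.5000 | (5,4) | tMaxX 0.5774 tMaxY 1.5400 | tΔX 1.1547 tΔY 2.0000
    t=0.5774 [x] (4,4)
    t=1.5400 [y] (4,3)
    t=1.7321 [x] (3,3)
    t=2.8868 [x] (2,3)
    t=3.5400 [y] (2,2)
    t=4.0415 [x] (1,2)
    t=5.1962 [x] (0,2) — stop
  → r_3 = 5.1962
beam 4: φ=45°, α=255°
  cosα=-0.2588 sinα=-0.9659 | (5,4) | tMaxX 1.9319 tMaxY 0.7972 | tΔX 3.8637 tΔY 1.0353
    t=0.7972 [y] (5,3)
    t=1.8324 [y] (5,2)
    t=1.9319 [x] (4,2)
    t=2.8677 [y] (4,1)
    t=3.9030 [y] (4,0) — stop
  → r_4 = 3.9030
beam 5: φ=90°, α=300°
  cosα=0.5000 sinα=-0.8660 | (5,4) | tMaxX 1.0000 tMaxY 0.8891 | tΔX 2.0000 tΔY 1.1547
    t=0.8891 [y] (5,3)
    t=1.0000 [x] (6,3) — stop
  → r_5 = 1.0000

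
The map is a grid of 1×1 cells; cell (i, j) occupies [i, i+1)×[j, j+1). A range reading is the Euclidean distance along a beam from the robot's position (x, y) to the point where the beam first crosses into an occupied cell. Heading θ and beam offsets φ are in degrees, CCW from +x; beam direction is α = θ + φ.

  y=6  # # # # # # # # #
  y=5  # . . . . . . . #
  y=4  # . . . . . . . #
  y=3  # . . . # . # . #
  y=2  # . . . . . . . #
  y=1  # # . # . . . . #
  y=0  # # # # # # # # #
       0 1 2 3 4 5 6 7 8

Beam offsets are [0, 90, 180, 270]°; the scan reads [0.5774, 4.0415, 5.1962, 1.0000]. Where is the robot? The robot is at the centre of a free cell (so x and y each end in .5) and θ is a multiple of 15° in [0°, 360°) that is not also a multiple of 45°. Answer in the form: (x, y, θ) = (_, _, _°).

(x, y, θ) = (4.5, 5.5, 120°)

Enumerate (i+0.5, j+0.5, θ) over the 31 free cells and 16 admissible headings. For each, cast all 4 beams and compare to the given ranges.
  (7.5, 4.5, 240°): beam 1 = 1.0000 ≠ 0.5774 ✗
  (5.5, 3.5, 60°): beam 1 = 2.8868 ≠ 0.5774 ✗
  (2.5, 1.5, 345°): beam 1 = 0.5176 ≠ 0.5774 ✗
  …
  (4.5, 5.5, 120°): r_1=0.5774, r_2=4.0415, r_3=5.1962, r_4=1.0000 — all match ✓
Unique over the lattice → pose = (4.5, 5.5, 120°).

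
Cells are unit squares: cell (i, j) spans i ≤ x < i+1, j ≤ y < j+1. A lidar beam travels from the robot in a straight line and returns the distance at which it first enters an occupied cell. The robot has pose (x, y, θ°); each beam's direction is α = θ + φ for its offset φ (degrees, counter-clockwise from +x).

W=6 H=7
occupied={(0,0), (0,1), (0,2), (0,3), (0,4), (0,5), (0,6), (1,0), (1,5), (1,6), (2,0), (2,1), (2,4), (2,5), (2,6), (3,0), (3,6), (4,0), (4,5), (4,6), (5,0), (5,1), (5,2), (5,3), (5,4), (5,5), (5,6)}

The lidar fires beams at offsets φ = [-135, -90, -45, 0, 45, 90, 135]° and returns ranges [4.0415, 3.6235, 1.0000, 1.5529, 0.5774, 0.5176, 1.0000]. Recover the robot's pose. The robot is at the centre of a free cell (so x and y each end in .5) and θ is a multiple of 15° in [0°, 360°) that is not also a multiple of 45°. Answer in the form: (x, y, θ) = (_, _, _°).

Enumerate (i+0.5, j+0.5, θ) over the 15 free cells and 16 admissible headings. For each, cast all 7 beams and compare to the given ranges.
  (4.5, 3.5, 165°): beam 1 = 0.5774 ≠ 4.0415 ✗
  (2.5, 3.5, 330°): beam 1 = 1.5529 ≠ 4.0415 ✗
  (1.5, 4.5, 240°): beam 1 = 0.5176 ≠ 4.0415 ✗
  (3.5, 4.5, 285°): beam 1 = 0.5774 ≠ 4.0415 ✗
  …
  (1.5, 3.5, 105°): r_1=4.0415, r_2=3.6235, r_3=1.0000, r_4=1.5529, r_5=0.5774, r_6=0.5176, r_7=1.0000 — all match ✓
No second candidate reproduces the full scan.

(x, y, θ) = (1.5, 3.5, 105°)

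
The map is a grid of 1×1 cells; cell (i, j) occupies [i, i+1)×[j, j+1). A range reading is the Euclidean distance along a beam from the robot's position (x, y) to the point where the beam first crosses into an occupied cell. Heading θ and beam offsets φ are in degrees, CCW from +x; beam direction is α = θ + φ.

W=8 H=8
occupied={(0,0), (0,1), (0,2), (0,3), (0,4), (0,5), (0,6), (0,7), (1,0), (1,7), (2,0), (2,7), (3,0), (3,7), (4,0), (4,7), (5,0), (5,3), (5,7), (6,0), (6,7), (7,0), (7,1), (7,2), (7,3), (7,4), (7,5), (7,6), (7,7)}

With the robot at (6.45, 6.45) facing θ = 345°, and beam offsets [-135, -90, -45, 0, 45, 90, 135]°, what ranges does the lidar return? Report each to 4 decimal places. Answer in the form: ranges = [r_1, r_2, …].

beam 1: φ=-135°, α=210°
  dir = (cos 210°, sin 210°) = (-0.8660, -0.5000); from cell (6,6)
  next x-line at t=0.5196, next y-line at t=0.9000; Δt_x=1.1547, Δt_y=2.0000
    x: enter (5,6) at t=0.5196
    y: enter (5,5) at t=0.9000
    x: enter (4,5) at t=1.6743
    x: enter (3,5) at t=2.8290
    y: enter (3,4) at t=2.9000
    x: enter (2,4) at t=3.9837
    y: enter (2,3) at t=4.9000
    x: enter (1,3) at t=5.1384
    x: enter (0,3) at t=6.2931 ← occupied
  → r_1 = 6.2931
beam 2: φ=-90°, α=255°
  dir = (cos 255°, sin 255°) = (-0.2588, -0.9659); from cell (6,6)
  next x-line at t=1.7387, next y-line at t=0.4659; Δt_x=3.8637, Δt_y=1.0353
    y: enter (6,5) at t=0.4659
    y: enter (6,4) at t=1.5012
    x: enter (5,4) at t=1.7387
    y: enter (5,3) at t=2.5364 ← occupied
  → r_2 = 2.5364
beam 3: φ=-45°, α=300°
  dir = (cos 300°, sin 300°) = (0.5000, -0.8660); from cell (6,6)
  next x-line at t=1.1000, next y-line at t=0.5196; Δt_x=2.0000, Δt_y=1.1547
    y: enter (6,5) at t=0.5196
    x: enter (7,5) at t=1.1000 ← occupied
  → r_3 = 1.1000
beam 4: φ=0°, α=345°
  dir = (cos 345°, sin 345°) = (0.9659, -0.2588); from cell (6,6)
  next x-line at t=0.5694, next y-line at t=1.7387; Δt_x=1.0353, Δt_y=3.8637
    x: enter (7,6) at t=0.5694 ← occupied
  → r_4 = 0.5694
beam 5: φ=45°, α=30°
  dir = (cos 30°, sin 30°) = (0.8660, 0.5000); from cell (6,6)
  next x-line at t=0.6351, next y-line at t=1.1000; Δt_x=1.1547, Δt_y=2.0000
    x: enter (7,6) at t=0.6351 ← occupied
  → r_5 = 0.6351
beam 6: φ=90°, α=75°
  dir = (cos 75°, sin 75°) = (0.2588, 0.9659); from cell (6,6)
  next x-line at t=2.1250, next y-line at t=0.5694; Δt_x=3.8637, Δt_y=1.0353
    y: enter (6,7) at t=0.5694 ← occupied
  → r_6 = 0.5694
beam 7: φ=135°, α=120°
  dir = (cos 120°, sin 120°) = (-0.5000, 0.8660); from cell (6,6)
  next x-line at t=0.9000, next y-line at t=0.6351; Δt_x=2.0000, Δt_y=1.1547
    y: enter (6,7) at t=0.6351 ← occupied
  → r_7 = 0.6351

ranges = [6.2931, 2.5364, 1.1000, 0.5694, 0.6351, 0.5694, 0.6351]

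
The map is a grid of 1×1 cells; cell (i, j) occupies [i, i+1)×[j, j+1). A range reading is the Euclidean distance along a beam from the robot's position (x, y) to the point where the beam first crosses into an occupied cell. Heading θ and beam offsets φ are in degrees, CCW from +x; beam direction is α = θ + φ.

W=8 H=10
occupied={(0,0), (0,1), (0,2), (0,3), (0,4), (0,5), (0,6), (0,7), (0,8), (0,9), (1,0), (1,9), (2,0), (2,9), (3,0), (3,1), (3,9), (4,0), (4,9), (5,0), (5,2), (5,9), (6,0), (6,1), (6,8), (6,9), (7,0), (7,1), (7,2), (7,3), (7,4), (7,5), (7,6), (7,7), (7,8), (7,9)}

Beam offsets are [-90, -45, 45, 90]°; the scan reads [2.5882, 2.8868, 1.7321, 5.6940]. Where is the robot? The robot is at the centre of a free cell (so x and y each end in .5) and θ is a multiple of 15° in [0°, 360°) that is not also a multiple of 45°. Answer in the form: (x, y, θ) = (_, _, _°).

Enumerate (i+0.5, j+0.5, θ) over the 44 free cells and 16 admissible headings. For each, cast all 4 beams and compare to the given ranges.
  (1.5, 1.5, 300°): beam 1 = 0.5774 ≠ 2.5882 ✗
  (6.5, 3.5, 330°): beam 1 = 1.0000 ≠ 2.5882 ✗
  (5.5, 3.5, 165°): beam 1 = 4.6587 ≠ 2.5882 ✗
  …
  (2.5, 6.5, 165°): r_1=2.5882, r_2=2.8868, r_3=1.7321, r_4=5.6940 — all match ✓
Only this pose fits every beam.

(x, y, θ) = (2.5, 6.5, 165°)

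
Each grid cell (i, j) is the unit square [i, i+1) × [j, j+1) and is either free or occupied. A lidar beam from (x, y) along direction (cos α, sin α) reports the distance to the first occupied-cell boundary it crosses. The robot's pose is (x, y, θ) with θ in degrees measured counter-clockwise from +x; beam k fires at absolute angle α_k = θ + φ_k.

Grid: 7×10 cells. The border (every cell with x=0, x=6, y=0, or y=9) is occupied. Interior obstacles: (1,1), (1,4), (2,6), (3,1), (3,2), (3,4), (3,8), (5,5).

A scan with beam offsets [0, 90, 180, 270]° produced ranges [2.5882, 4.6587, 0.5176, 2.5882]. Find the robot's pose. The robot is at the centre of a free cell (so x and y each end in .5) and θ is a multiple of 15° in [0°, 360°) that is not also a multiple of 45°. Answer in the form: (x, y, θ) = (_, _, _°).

The pose lattice has 32·16 = 512 candidates. Test each by forward raycasting.
  (2.5, 4.5, 150°): beam 1 = 0.5774 ≠ 2.5882 ✗
  (4.5, 2.5, 15°): beam 1 = 1.5529 ≠ 2.5882 ✗
  (5.5, 7.5, 120°): beam 1 = 1.7321 ≠ 2.5882 ✗
  …
  (4.5, 5.5, 195°): r_1=2.5882, r_2=4.6587, r_3=0.5176, r_4=2.5882 — all match ✓
Only this pose fits every beam.

(x, y, θ) = (4.5, 5.5, 195°)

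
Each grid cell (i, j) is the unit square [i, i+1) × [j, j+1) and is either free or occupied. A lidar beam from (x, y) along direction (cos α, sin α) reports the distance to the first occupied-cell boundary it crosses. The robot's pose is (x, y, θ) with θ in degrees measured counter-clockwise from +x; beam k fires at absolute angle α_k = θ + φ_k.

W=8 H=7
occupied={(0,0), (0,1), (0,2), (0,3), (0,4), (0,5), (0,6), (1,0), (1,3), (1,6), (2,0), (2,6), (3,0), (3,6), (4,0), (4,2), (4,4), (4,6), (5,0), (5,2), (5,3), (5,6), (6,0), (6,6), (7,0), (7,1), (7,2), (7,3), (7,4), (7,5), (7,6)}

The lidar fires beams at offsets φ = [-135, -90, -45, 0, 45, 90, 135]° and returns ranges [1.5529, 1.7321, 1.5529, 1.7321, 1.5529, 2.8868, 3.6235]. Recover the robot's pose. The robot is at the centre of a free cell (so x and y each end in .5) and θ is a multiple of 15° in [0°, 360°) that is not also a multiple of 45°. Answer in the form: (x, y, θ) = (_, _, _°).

Candidates: 25 free-cell centres × 16 headings = 400 poses. Raycast each; keep the one whose scan matches to 4 dp.
  (4.5, 3.5, 105°): beam 1 = 0.5774 ≠ 1.5529 ✗
  (6.5, 5.5, 285°): beam 1 = 1.0000 ≠ 1.5529 ✗
  (1.5, 1.5, 105°): beam 1 = 1.0000 ≠ 1.5529 ✗
  …
  (2.5, 2.5, 300°): r_1=1.5529, r_2=1.7321, r_3=1.5529, r_4=1.7321, r_5=1.5529, r_6=2.8868, r_7=3.6235 — all match ✓
No second candidate reproduces the full scan.

(x, y, θ) = (2.5, 2.5, 300°)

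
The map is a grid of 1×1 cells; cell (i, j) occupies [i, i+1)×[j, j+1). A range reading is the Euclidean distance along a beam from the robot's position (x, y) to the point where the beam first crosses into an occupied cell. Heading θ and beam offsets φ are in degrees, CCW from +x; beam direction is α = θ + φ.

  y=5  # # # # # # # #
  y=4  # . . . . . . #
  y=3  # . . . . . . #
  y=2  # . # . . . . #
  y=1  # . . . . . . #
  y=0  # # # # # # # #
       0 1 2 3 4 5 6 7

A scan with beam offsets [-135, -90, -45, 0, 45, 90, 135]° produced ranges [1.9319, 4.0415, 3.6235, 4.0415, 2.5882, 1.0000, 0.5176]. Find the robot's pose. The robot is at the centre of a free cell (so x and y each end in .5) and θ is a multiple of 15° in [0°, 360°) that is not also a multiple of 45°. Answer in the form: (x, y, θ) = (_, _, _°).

(x, y, θ) = (4.5, 4.5, 300°)

Candidates: 23 free-cell centres × 16 headings = 368 poses. Raycast each; keep the one whose scan matches to 4 dp.
  (4.5, 3.5, 75°): beam 1 = 2.8868 ≠ 1.9319 ✗
  (4.5, 3.5, 255°): beam 1 = 1.7321 ≠ 1.9319 ✗
  (5.5, 2.5, 330°): beam 1 = 4.6587 ≠ 1.9319 ✗
  (2.5, 1.5, 120°): beam 2 = 5.1962 ≠ 4.0415 ✗
  (3.5, 4.5, 240°): beam 1 = 0.5176 ≠ 1.9319 ✗
  …
  (4.5, 4.5, 300°): r_1=1.9319, r_2=4.0415, r_3=3.6235, r_4=4.0415, r_5=2.5882, r_6=1.0000, r_7=0.5176 — all match ✓
Only this pose fits every beam.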